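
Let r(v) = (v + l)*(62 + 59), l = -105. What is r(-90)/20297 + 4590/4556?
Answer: -421635/2719798 ≈ -0.15502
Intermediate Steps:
r(v) = -12705 + 121*v (r(v) = (v - 105)*(62 + 59) = (-105 + v)*121 = -12705 + 121*v)
r(-90)/20297 + 4590/4556 = (-12705 + 121*(-90))/20297 + 4590/4556 = (-12705 - 10890)*(1/20297) + 4590*(1/4556) = -23595*1/20297 + 135/134 = -23595/20297 + 135/134 = -421635/2719798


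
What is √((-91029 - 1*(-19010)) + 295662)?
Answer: √223643 ≈ 472.91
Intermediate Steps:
√((-91029 - 1*(-19010)) + 295662) = √((-91029 + 19010) + 295662) = √(-72019 + 295662) = √223643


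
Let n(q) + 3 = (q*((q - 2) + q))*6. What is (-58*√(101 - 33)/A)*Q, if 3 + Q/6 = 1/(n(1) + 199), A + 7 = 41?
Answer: 51069*√17/833 ≈ 252.78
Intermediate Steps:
A = 34 (A = -7 + 41 = 34)
n(q) = -3 + 6*q*(-2 + 2*q) (n(q) = -3 + (q*((q - 2) + q))*6 = -3 + (q*((-2 + q) + q))*6 = -3 + (q*(-2 + 2*q))*6 = -3 + 6*q*(-2 + 2*q))
Q = -1761/98 (Q = -18 + 6/((-3 - 12*1 + 12*1²) + 199) = -18 + 6/((-3 - 12 + 12*1) + 199) = -18 + 6/((-3 - 12 + 12) + 199) = -18 + 6/(-3 + 199) = -18 + 6/196 = -18 + 6*(1/196) = -18 + 3/98 = -1761/98 ≈ -17.969)
(-58*√(101 - 33)/A)*Q = -58*√(101 - 33)/34*(-1761/98) = -58*√68/34*(-1761/98) = -58*2*√17/34*(-1761/98) = -58*√17/17*(-1761/98) = 51069*√17/833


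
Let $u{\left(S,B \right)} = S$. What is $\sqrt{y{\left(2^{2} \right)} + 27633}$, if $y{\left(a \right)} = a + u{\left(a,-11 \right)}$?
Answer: $\sqrt{27641} \approx 166.26$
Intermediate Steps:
$y{\left(a \right)} = 2 a$ ($y{\left(a \right)} = a + a = 2 a$)
$\sqrt{y{\left(2^{2} \right)} + 27633} = \sqrt{2 \cdot 2^{2} + 27633} = \sqrt{2 \cdot 4 + 27633} = \sqrt{8 + 27633} = \sqrt{27641}$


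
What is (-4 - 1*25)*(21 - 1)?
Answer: -580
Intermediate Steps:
(-4 - 1*25)*(21 - 1) = (-4 - 25)*20 = -29*20 = -580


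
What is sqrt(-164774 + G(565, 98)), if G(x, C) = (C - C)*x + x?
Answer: I*sqrt(164209) ≈ 405.23*I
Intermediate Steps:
G(x, C) = x (G(x, C) = 0*x + x = 0 + x = x)
sqrt(-164774 + G(565, 98)) = sqrt(-164774 + 565) = sqrt(-164209) = I*sqrt(164209)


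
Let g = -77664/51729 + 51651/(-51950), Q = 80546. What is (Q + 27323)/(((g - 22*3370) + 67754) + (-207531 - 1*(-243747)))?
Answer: 96626229425650/26718698445707 ≈ 3.6164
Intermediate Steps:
g = -2235499793/895773850 (g = -77664*1/51729 + 51651*(-1/51950) = -25888/17243 - 51651/51950 = -2235499793/895773850 ≈ -2.4956)
(Q + 27323)/(((g - 22*3370) + 67754) + (-207531 - 1*(-243747))) = (80546 + 27323)/(((-2235499793/895773850 - 22*3370) + 67754) + (-207531 - 1*(-243747))) = 107869/(((-2235499793/895773850 - 74140) + 67754) + (-207531 + 243747)) = 107869/((-66414908738793/895773850 + 67754) + 36216) = 107869/(-5722647305893/895773850 + 36216) = 107869/(26718698445707/895773850) = 107869*(895773850/26718698445707) = 96626229425650/26718698445707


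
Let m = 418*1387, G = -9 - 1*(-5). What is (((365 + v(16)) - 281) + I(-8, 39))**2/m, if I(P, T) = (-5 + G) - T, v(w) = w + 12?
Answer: 2048/289883 ≈ 0.0070649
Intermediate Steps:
G = -4 (G = -9 + 5 = -4)
v(w) = 12 + w
m = 579766
I(P, T) = -9 - T (I(P, T) = (-5 - 4) - T = -9 - T)
(((365 + v(16)) - 281) + I(-8, 39))**2/m = (((365 + (12 + 16)) - 281) + (-9 - 1*39))**2/579766 = (((365 + 28) - 281) + (-9 - 39))**2*(1/579766) = ((393 - 281) - 48)**2*(1/579766) = (112 - 48)**2*(1/579766) = 64**2*(1/579766) = 4096*(1/579766) = 2048/289883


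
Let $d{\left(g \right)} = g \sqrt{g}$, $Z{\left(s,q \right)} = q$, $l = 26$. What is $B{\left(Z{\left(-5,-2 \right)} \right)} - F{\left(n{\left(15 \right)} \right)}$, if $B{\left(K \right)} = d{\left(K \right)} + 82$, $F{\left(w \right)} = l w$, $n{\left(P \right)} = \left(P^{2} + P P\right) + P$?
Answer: $-12008 - 2 i \sqrt{2} \approx -12008.0 - 2.8284 i$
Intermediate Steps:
$n{\left(P \right)} = P + 2 P^{2}$ ($n{\left(P \right)} = \left(P^{2} + P^{2}\right) + P = 2 P^{2} + P = P + 2 P^{2}$)
$F{\left(w \right)} = 26 w$
$d{\left(g \right)} = g^{\frac{3}{2}}$
$B{\left(K \right)} = 82 + K^{\frac{3}{2}}$ ($B{\left(K \right)} = K^{\frac{3}{2}} + 82 = 82 + K^{\frac{3}{2}}$)
$B{\left(Z{\left(-5,-2 \right)} \right)} - F{\left(n{\left(15 \right)} \right)} = \left(82 + \left(-2\right)^{\frac{3}{2}}\right) - 26 \cdot 15 \left(1 + 2 \cdot 15\right) = \left(82 - 2 i \sqrt{2}\right) - 26 \cdot 15 \left(1 + 30\right) = \left(82 - 2 i \sqrt{2}\right) - 26 \cdot 15 \cdot 31 = \left(82 - 2 i \sqrt{2}\right) - 26 \cdot 465 = \left(82 - 2 i \sqrt{2}\right) - 12090 = -12008 - 2 i \sqrt{2}$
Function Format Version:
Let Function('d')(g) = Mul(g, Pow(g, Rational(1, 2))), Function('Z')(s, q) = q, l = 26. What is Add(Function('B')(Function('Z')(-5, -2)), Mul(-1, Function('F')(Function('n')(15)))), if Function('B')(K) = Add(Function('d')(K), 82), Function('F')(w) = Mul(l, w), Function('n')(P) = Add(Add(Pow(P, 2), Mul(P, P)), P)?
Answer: Add(-12008, Mul(-2, I, Pow(2, Rational(1, 2)))) ≈ Add(-12008., Mul(-2.8284, I))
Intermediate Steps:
Function('n')(P) = Add(P, Mul(2, Pow(P, 2))) (Function('n')(P) = Add(Add(Pow(P, 2), Pow(P, 2)), P) = Add(Mul(2, Pow(P, 2)), P) = Add(P, Mul(2, Pow(P, 2))))
Function('F')(w) = Mul(26, w)
Function('d')(g) = Pow(g, Rational(3, 2))
Function('B')(K) = Add(82, Pow(K, Rational(3, 2))) (Function('B')(K) = Add(Pow(K, Rational(3, 2)), 82) = Add(82, Pow(K, Rational(3, 2))))
Add(Function('B')(Function('Z')(-5, -2)), Mul(-1, Function('F')(Function('n')(15)))) = Add(Add(82, Pow(-2, Rational(3, 2))), Mul(-1, Mul(26, Mul(15, Add(1, Mul(2, 15)))))) = Add(Add(82, Mul(-2, I, Pow(2, Rational(1, 2)))), Mul(-1, Mul(26, Mul(15, Add(1, 30))))) = Add(Add(82, Mul(-2, I, Pow(2, Rational(1, 2)))), Mul(-1, Mul(26, Mul(15, 31)))) = Add(Add(82, Mul(-2, I, Pow(2, Rational(1, 2)))), Mul(-1, Mul(26, 465))) = Add(Add(82, Mul(-2, I, Pow(2, Rational(1, 2)))), Mul(-1, 12090)) = Add(Add(82, Mul(-2, I, Pow(2, Rational(1, 2)))), -12090) = Add(-12008, Mul(-2, I, Pow(2, Rational(1, 2))))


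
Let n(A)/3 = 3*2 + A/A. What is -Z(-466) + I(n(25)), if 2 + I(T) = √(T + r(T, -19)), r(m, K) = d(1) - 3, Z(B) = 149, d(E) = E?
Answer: -151 + √19 ≈ -146.64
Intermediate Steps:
n(A) = 21 (n(A) = 3*(3*2 + A/A) = 3*(6 + 1) = 3*7 = 21)
r(m, K) = -2 (r(m, K) = 1 - 3 = -2)
I(T) = -2 + √(-2 + T) (I(T) = -2 + √(T - 2) = -2 + √(-2 + T))
-Z(-466) + I(n(25)) = -1*149 + (-2 + √(-2 + 21)) = -149 + (-2 + √19) = -151 + √19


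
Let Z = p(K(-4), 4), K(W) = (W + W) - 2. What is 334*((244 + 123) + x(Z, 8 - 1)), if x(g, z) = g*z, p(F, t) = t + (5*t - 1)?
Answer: 176352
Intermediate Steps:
K(W) = -2 + 2*W (K(W) = 2*W - 2 = -2 + 2*W)
p(F, t) = -1 + 6*t (p(F, t) = t + (-1 + 5*t) = -1 + 6*t)
Z = 23 (Z = -1 + 6*4 = -1 + 24 = 23)
334*((244 + 123) + x(Z, 8 - 1)) = 334*((244 + 123) + 23*(8 - 1)) = 334*(367 + 23*7) = 334*(367 + 161) = 334*528 = 176352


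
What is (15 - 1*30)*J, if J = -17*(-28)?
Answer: -7140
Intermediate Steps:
J = 476
(15 - 1*30)*J = (15 - 1*30)*476 = (15 - 30)*476 = -15*476 = -7140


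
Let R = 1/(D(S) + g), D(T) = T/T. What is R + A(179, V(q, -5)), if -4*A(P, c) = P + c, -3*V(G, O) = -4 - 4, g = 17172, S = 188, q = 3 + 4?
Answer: -9359273/206076 ≈ -45.417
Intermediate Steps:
q = 7
D(T) = 1
V(G, O) = 8/3 (V(G, O) = -(-4 - 4)/3 = -⅓*(-8) = 8/3)
A(P, c) = -P/4 - c/4 (A(P, c) = -(P + c)/4 = -P/4 - c/4)
R = 1/17173 (R = 1/(1 + 17172) = 1/17173 ≈ 5.8231e-5)
R + A(179, V(q, -5)) = 1/17173 + (-¼*179 - ¼*8/3) = 1/17173 + (-179/4 - ⅔) = 1/17173 - 545/12 = -9359273/206076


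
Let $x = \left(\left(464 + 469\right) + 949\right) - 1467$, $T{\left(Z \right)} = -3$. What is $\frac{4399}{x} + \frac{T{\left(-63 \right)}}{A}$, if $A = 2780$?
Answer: $\frac{5893}{556} \approx 10.599$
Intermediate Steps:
$x = 415$ ($x = \left(933 + 949\right) - 1467 = 1882 - 1467 = 415$)
$\frac{4399}{x} + \frac{T{\left(-63 \right)}}{A} = \frac{4399}{415} - \frac{3}{2780} = 4399 \cdot \frac{1}{415} - \frac{3}{2780} = \frac{53}{5} - \frac{3}{2780} = \frac{5893}{556}$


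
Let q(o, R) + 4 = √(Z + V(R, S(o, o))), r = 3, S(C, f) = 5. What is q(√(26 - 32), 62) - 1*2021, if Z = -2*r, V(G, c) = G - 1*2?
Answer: -2025 + 3*√6 ≈ -2017.7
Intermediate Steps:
V(G, c) = -2 + G (V(G, c) = G - 2 = -2 + G)
Z = -6 (Z = -2*3 = -6)
q(o, R) = -4 + √(-8 + R) (q(o, R) = -4 + √(-6 + (-2 + R)) = -4 + √(-8 + R))
q(√(26 - 32), 62) - 1*2021 = (-4 + √(-8 + 62)) - 1*2021 = (-4 + √54) - 2021 = (-4 + 3*√6) - 2021 = -2025 + 3*√6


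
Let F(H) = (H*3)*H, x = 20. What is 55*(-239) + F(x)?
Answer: -11945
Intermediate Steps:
F(H) = 3*H² (F(H) = (3*H)*H = 3*H²)
55*(-239) + F(x) = 55*(-239) + 3*20² = -13145 + 3*400 = -13145 + 1200 = -11945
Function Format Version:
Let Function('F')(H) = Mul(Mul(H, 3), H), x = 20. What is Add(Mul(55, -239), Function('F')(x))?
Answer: -11945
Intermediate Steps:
Function('F')(H) = Mul(3, Pow(H, 2)) (Function('F')(H) = Mul(Mul(3, H), H) = Mul(3, Pow(H, 2)))
Add(Mul(55, -239), Function('F')(x)) = Add(Mul(55, -239), Mul(3, Pow(20, 2))) = Add(-13145, Mul(3, 400)) = Add(-13145, 1200) = -11945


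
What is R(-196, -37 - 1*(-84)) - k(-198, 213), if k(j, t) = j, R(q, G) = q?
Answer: 2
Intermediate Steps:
R(-196, -37 - 1*(-84)) - k(-198, 213) = -196 - 1*(-198) = -196 + 198 = 2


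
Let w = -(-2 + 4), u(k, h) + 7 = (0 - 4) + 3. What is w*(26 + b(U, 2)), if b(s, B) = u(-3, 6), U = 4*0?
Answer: -36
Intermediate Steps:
u(k, h) = -8 (u(k, h) = -7 + ((0 - 4) + 3) = -7 + (-4 + 3) = -7 - 1 = -8)
w = -2 (w = -1*2 = -2)
U = 0
b(s, B) = -8
w*(26 + b(U, 2)) = -2*(26 - 8) = -2*18 = -36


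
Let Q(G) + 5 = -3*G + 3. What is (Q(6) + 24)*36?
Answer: 144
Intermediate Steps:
Q(G) = -2 - 3*G (Q(G) = -5 + (-3*G + 3) = -5 + (3 - 3*G) = -2 - 3*G)
(Q(6) + 24)*36 = ((-2 - 3*6) + 24)*36 = ((-2 - 18) + 24)*36 = (-20 + 24)*36 = 4*36 = 144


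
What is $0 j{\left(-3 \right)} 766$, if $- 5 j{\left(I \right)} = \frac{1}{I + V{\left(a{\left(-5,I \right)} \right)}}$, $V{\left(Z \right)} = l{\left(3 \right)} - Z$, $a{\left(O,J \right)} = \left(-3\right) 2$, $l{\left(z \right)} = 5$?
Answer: $0$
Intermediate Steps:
$a{\left(O,J \right)} = -6$
$V{\left(Z \right)} = 5 - Z$
$j{\left(I \right)} = - \frac{1}{5 \left(11 + I\right)}$ ($j{\left(I \right)} = - \frac{1}{5 \left(I + \left(5 - -6\right)\right)} = - \frac{1}{5 \left(I + \left(5 + 6\right)\right)} = - \frac{1}{5 \left(I + 11\right)} = - \frac{1}{5 \left(11 + I\right)}$)
$0 j{\left(-3 \right)} 766 = 0 \left(- \frac{1}{55 + 5 \left(-3\right)}\right) 766 = 0 \left(- \frac{1}{55 - 15}\right) 766 = 0 \left(- \frac{1}{40}\right) 766 = 0 \cdot 766 = 0$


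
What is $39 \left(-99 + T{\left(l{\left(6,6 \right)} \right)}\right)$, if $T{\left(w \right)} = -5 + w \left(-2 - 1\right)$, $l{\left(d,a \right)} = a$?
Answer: $-4758$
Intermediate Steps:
$T{\left(w \right)} = -5 - 3 w$ ($T{\left(w \right)} = -5 + w \left(-2 - 1\right) = -5 + w \left(-3\right) = -5 - 3 w$)
$39 \left(-99 + T{\left(l{\left(6,6 \right)} \right)}\right) = 39 \left(-99 - 23\right) = 39 \left(-122\right) = -4758$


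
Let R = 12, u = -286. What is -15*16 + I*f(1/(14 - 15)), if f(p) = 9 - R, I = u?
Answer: 618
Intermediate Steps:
I = -286
f(p) = -3 (f(p) = 9 - 1*12 = 9 - 12 = -3)
-15*16 + I*f(1/(14 - 15)) = -15*16 - 286*(-3) = -240 + 858 = 618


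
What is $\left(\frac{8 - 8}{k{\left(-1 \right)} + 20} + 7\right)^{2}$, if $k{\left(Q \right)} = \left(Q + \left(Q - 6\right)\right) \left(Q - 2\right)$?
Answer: $49$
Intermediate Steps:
$k{\left(Q \right)} = \left(-6 + 2 Q\right) \left(-2 + Q\right)$ ($k{\left(Q \right)} = \left(Q + \left(Q - 6\right)\right) \left(-2 + Q\right) = \left(Q + \left(-6 + Q\right)\right) \left(-2 + Q\right) = \left(-6 + 2 Q\right) \left(-2 + Q\right)$)
$\left(\frac{8 - 8}{k{\left(-1 \right)} + 20} + 7\right)^{2} = \left(\frac{8 - 8}{\left(12 - -10 + 2 \left(-1\right)^{2}\right) + 20} + 7\right)^{2} = \left(\frac{0}{\left(12 + 10 + 2 \cdot 1\right) + 20} + 7\right)^{2} = \left(\frac{0}{\left(12 + 10 + 2\right) + 20} + 7\right)^{2} = \left(\frac{0}{24 + 20} + 7\right)^{2} = \left(\frac{0}{44} + 7\right)^{2} = \left(0 \cdot \frac{1}{44} + 7\right)^{2} = \left(0 + 7\right)^{2} = 7^{2} = 49$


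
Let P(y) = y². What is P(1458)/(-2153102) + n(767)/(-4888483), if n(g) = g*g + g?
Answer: -5830029413862/5262701262133 ≈ -1.1078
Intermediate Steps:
n(g) = g + g² (n(g) = g² + g = g + g²)
P(1458)/(-2153102) + n(767)/(-4888483) = 1458²/(-2153102) + (767*(1 + 767))/(-4888483) = 2125764*(-1/2153102) + (767*768)*(-1/4888483) = -1062882/1076551 + 589056*(-1/4888483) = -1062882/1076551 - 589056/4888483 = -5830029413862/5262701262133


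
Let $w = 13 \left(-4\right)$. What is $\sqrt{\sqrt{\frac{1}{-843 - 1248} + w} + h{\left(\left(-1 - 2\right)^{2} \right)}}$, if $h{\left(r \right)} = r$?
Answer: $\frac{\sqrt{39350529 + 2091 i \sqrt{227360703}}}{2091} \approx 3.2041 + 1.1253 i$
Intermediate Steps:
$w = -52$
$\sqrt{\sqrt{\frac{1}{-843 - 1248} + w} + h{\left(\left(-1 - 2\right)^{2} \right)}} = \sqrt{\sqrt{\frac{1}{-843 - 1248} - 52} + \left(-1 - 2\right)^{2}} = \sqrt{\sqrt{\frac{1}{-2091} - 52} + \left(-3\right)^{2}} = \sqrt{\sqrt{- \frac{1}{2091} - 52} + 9} = \sqrt{\sqrt{- \frac{108733}{2091}} + 9} = \sqrt{\frac{i \sqrt{227360703}}{2091} + 9} = \sqrt{9 + \frac{i \sqrt{227360703}}{2091}}$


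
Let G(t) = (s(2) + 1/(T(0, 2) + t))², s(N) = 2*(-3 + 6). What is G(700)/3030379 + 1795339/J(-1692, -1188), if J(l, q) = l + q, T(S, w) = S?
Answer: -33323414685978689/53455885560000 ≈ -623.38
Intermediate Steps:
s(N) = 6 (s(N) = 2*3 = 6)
G(t) = (6 + 1/t)² (G(t) = (6 + 1/(0 + t))² = (6 + 1/t)²)
G(700)/3030379 + 1795339/J(-1692, -1188) = ((1 + 6*700)²/700²)/3030379 + 1795339/(-1692 - 1188) = ((1 + 4200)²/490000)*(1/3030379) + 1795339/(-2880) = ((1/490000)*4201²)*(1/3030379) + 1795339*(-1/2880) = ((1/490000)*17648401)*(1/3030379) - 1795339/2880 = (17648401/490000)*(1/3030379) - 1795339/2880 = 17648401/1484885710000 - 1795339/2880 = -33323414685978689/53455885560000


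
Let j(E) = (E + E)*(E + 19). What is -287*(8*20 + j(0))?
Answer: -45920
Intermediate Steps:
j(E) = 2*E*(19 + E) (j(E) = (2*E)*(19 + E) = 2*E*(19 + E))
-287*(8*20 + j(0)) = -287*(8*20 + 2*0*(19 + 0)) = -287*(160 + 2*0*19) = -287*(160 + 0) = -287*160 = -45920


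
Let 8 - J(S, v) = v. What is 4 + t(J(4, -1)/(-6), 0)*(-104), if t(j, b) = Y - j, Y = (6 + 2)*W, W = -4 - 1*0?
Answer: 3176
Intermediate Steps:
J(S, v) = 8 - v
W = -4 (W = -4 + 0 = -4)
Y = -32 (Y = (6 + 2)*(-4) = 8*(-4) = -32)
t(j, b) = -32 - j
4 + t(J(4, -1)/(-6), 0)*(-104) = 4 + (-32 - (8 - 1*(-1))/(-6))*(-104) = 4 + (-32 - (8 + 1)*(-1)/6)*(-104) = 4 + (-32 - 9*(-1)/6)*(-104) = 4 + (-32 - 1*(-3/2))*(-104) = 4 + (-32 + 3/2)*(-104) = 4 - 61/2*(-104) = 4 + 3172 = 3176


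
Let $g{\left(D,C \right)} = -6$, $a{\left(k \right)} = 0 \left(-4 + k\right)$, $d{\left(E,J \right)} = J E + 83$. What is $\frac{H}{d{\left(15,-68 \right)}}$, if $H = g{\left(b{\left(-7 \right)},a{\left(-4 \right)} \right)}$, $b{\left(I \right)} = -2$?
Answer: $\frac{6}{937} \approx 0.0064034$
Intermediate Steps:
$d{\left(E,J \right)} = 83 + E J$ ($d{\left(E,J \right)} = E J + 83 = 83 + E J$)
$a{\left(k \right)} = 0$
$H = -6$
$\frac{H}{d{\left(15,-68 \right)}} = - \frac{6}{83 + 15 \left(-68\right)} = - \frac{6}{83 - 1020} = - \frac{6}{-937} = \left(-6\right) \left(- \frac{1}{937}\right) = \frac{6}{937}$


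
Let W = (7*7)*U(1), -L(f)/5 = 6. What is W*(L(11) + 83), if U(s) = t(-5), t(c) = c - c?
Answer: 0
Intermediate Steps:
t(c) = 0
U(s) = 0
L(f) = -30 (L(f) = -5*6 = -30)
W = 0 (W = (7*7)*0 = 49*0 = 0)
W*(L(11) + 83) = 0*(-30 + 83) = 0*53 = 0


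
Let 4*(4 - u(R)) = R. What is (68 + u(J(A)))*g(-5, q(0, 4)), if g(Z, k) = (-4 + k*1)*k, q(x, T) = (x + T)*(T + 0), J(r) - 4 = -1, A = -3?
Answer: 13680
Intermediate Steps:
J(r) = 3 (J(r) = 4 - 1 = 3)
u(R) = 4 - R/4
q(x, T) = T*(T + x) (q(x, T) = (T + x)*T = T*(T + x))
g(Z, k) = k*(-4 + k) (g(Z, k) = (-4 + k)*k = k*(-4 + k))
(68 + u(J(A)))*g(-5, q(0, 4)) = (68 + (4 - ¼*3))*((4*(4 + 0))*(-4 + 4*(4 + 0))) = (68 + (4 - ¾))*((4*4)*(-4 + 4*4)) = (68 + 13/4)*(16*(-4 + 16)) = 285*(16*12)/4 = (285/4)*192 = 13680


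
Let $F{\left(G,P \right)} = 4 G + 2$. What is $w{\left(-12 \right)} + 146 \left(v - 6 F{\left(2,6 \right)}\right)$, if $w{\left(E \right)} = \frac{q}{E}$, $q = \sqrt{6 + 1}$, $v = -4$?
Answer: $-9344 - \frac{\sqrt{7}}{12} \approx -9344.2$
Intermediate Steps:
$F{\left(G,P \right)} = 2 + 4 G$
$q = \sqrt{7} \approx 2.6458$
$w{\left(E \right)} = \frac{\sqrt{7}}{E}$
$w{\left(-12 \right)} + 146 \left(v - 6 F{\left(2,6 \right)}\right) = \frac{\sqrt{7}}{-12} + 146 \left(-4 - 6 \left(2 + 4 \cdot 2\right)\right) = \sqrt{7} \left(- \frac{1}{12}\right) + 146 \left(-4 - 6 \left(2 + 8\right)\right) = - \frac{\sqrt{7}}{12} + 146 \left(-4 - 60\right) = - \frac{\sqrt{7}}{12} + 146 \left(-64\right) = - \frac{\sqrt{7}}{12} - 9344 = -9344 - \frac{\sqrt{7}}{12}$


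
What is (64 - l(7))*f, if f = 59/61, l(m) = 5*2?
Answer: 3186/61 ≈ 52.229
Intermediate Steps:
l(m) = 10
f = 59/61 (f = 59*(1/61) = 59/61 ≈ 0.96721)
(64 - l(7))*f = (64 - 1*10)*(59/61) = (64 - 10)*(59/61) = 54*(59/61) = 3186/61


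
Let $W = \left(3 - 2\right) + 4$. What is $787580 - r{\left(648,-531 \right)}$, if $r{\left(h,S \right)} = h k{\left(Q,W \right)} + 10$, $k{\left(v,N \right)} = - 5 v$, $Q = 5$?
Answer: $803770$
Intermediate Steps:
$W = 5$ ($W = 1 + 4 = 5$)
$r{\left(h,S \right)} = 10 - 25 h$ ($r{\left(h,S \right)} = h \left(\left(-5\right) 5\right) + 10 = h \left(-25\right) + 10 = - 25 h + 10 = 10 - 25 h$)
$787580 - r{\left(648,-531 \right)} = 787580 - \left(10 - 16200\right) = 787580 - -16190 = 787580 + 16190 = 803770$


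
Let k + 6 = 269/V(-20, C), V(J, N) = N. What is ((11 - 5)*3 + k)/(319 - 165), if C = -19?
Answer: -41/2926 ≈ -0.014012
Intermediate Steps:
k = -383/19 (k = -6 + 269/(-19) = -6 + 269*(-1/19) = -6 - 269/19 = -383/19 ≈ -20.158)
((11 - 5)*3 + k)/(319 - 165) = ((11 - 5)*3 - 383/19)/(319 - 165) = (6*3 - 383/19)/154 = (18 - 383/19)*(1/154) = -41/19*1/154 = -41/2926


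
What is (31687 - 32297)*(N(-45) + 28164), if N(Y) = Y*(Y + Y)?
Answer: -19650540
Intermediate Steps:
N(Y) = 2*Y² (N(Y) = Y*(2*Y) = 2*Y²)
(31687 - 32297)*(N(-45) + 28164) = (31687 - 32297)*(2*(-45)² + 28164) = -610*(2*2025 + 28164) = -610*(4050 + 28164) = -610*32214 = -19650540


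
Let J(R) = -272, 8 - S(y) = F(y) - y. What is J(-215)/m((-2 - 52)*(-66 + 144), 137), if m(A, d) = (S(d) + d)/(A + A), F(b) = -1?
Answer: 2291328/283 ≈ 8096.6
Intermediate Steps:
S(y) = 9 + y (S(y) = 8 - (-1 - y) = 8 + (1 + y) = 9 + y)
m(A, d) = (9 + 2*d)/(2*A) (m(A, d) = ((9 + d) + d)/(A + A) = (9 + 2*d)/((2*A)) = (9 + 2*d)*(1/(2*A)) = (9 + 2*d)/(2*A))
J(-215)/m((-2 - 52)*(-66 + 144), 137) = -272*(-66 + 144)*(-2 - 52)/(9/2 + 137) = -272/((283/2)/(-54*78)) = -272/((283/2)/(-4212)) = -272/((-1/4212*283/2)) = -272/(-283/8424) = -272*(-8424/283) = 2291328/283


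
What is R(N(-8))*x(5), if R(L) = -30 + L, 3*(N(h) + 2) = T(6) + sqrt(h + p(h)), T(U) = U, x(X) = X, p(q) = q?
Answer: -150 + 20*I/3 ≈ -150.0 + 6.6667*I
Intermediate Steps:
N(h) = sqrt(2)*sqrt(h)/3 (N(h) = -2 + (6 + sqrt(h + h))/3 = -2 + (6 + sqrt(2*h))/3 = -2 + (6 + sqrt(2)*sqrt(h))/3 = -2 + (2 + sqrt(2)*sqrt(h)/3) = sqrt(2)*sqrt(h)/3)
R(N(-8))*x(5) = (-30 + sqrt(2)*sqrt(-8)/3)*5 = (-30 + sqrt(2)*(2*I*sqrt(2))/3)*5 = (-30 + 4*I/3)*5 = -150 + 20*I/3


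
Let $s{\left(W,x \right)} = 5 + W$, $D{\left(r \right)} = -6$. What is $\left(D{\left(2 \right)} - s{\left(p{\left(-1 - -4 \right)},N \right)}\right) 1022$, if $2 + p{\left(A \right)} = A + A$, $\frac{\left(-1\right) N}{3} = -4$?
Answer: $-15330$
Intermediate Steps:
$N = 12$ ($N = \left(-3\right) \left(-4\right) = 12$)
$p{\left(A \right)} = -2 + 2 A$ ($p{\left(A \right)} = -2 + \left(A + A\right) = -2 + 2 A$)
$\left(D{\left(2 \right)} - s{\left(p{\left(-1 - -4 \right)},N \right)}\right) 1022 = \left(-6 - \left(5 - \left(2 - 2 \left(-1 - -4\right)\right)\right)\right) 1022 = \left(-6 - \left(5 - \left(2 - 2 \left(-1 + 4\right)\right)\right)\right) 1022 = \left(-6 - \left(5 + \left(-2 + 2 \cdot 3\right)\right)\right) 1022 = \left(-6 - \left(5 + \left(-2 + 6\right)\right)\right) 1022 = \left(-6 - \left(5 + 4\right)\right) 1022 = \left(-6 - 9\right) 1022 = \left(-15\right) 1022 = -15330$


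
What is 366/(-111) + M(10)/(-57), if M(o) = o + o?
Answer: -7694/2109 ≈ -3.6482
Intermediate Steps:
M(o) = 2*o
366/(-111) + M(10)/(-57) = 366/(-111) + (2*10)/(-57) = 366*(-1/111) + 20*(-1/57) = -122/37 - 20/57 = -7694/2109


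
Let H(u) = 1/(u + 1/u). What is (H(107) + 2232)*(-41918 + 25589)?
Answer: -417312202803/11450 ≈ -3.6446e+7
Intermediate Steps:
(H(107) + 2232)*(-41918 + 25589) = (107/(1 + 107²) + 2232)*(-41918 + 25589) = (107/(1 + 11449) + 2232)*(-16329) = (107/11450 + 2232)*(-16329) = (25556507/11450)*(-16329) = -417312202803/11450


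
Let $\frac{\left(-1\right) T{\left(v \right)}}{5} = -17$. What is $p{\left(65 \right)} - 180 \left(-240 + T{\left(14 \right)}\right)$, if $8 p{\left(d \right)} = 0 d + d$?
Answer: $\frac{223265}{8} \approx 27908.0$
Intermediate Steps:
$p{\left(d \right)} = \frac{d}{8}$ ($p{\left(d \right)} = \frac{0 d + d}{8} = \frac{0 + d}{8} = \frac{d}{8}$)
$T{\left(v \right)} = 85$ ($T{\left(v \right)} = \left(-5\right) \left(-17\right) = 85$)
$p{\left(65 \right)} - 180 \left(-240 + T{\left(14 \right)}\right) = \frac{1}{8} \cdot 65 - 180 \left(-240 + 85\right) = \frac{65}{8} - 180 \left(-155\right) = \frac{65}{8} - -27900 = \frac{65}{8} + 27900 = \frac{223265}{8}$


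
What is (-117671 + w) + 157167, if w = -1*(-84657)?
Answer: 124153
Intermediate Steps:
w = 84657
(-117671 + w) + 157167 = (-117671 + 84657) + 157167 = -33014 + 157167 = 124153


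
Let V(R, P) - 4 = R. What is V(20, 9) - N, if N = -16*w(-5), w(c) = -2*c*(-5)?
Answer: -776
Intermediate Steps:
w(c) = 10*c
V(R, P) = 4 + R
N = 800 (N = -160*(-5) = -16*(-50) = 800)
V(20, 9) - N = (4 + 20) - 1*800 = 24 - 800 = -776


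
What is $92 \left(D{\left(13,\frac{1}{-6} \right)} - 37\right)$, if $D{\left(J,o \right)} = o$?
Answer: $- \frac{10258}{3} \approx -3419.3$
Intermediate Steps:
$92 \left(D{\left(13,\frac{1}{-6} \right)} - 37\right) = 92 \left(\frac{1}{-6} - 37\right) = 92 \left(- \frac{1}{6} - 37\right) = 92 \left(- \frac{223}{6}\right) = - \frac{10258}{3}$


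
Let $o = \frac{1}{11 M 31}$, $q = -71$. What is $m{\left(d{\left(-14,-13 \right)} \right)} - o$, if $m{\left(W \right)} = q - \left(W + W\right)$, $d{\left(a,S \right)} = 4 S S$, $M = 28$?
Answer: $- \frac{13586805}{9548} \approx -1423.0$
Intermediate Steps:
$d{\left(a,S \right)} = 4 S^{2}$
$o = \frac{1}{9548}$ ($o = \frac{1}{11 \cdot 28 \cdot 31} = \frac{1}{308 \cdot 31} = \frac{1}{9548} \approx 0.00010473$)
$m{\left(W \right)} = -71 - 2 W$ ($m{\left(W \right)} = -71 - \left(W + W\right) = -71 - 2 W$)
$m{\left(d{\left(-14,-13 \right)} \right)} - o = \left(-71 - 2 \cdot 4 \left(-13\right)^{2}\right) - \frac{1}{9548} = \left(-71 - 2 \cdot 4 \cdot 169\right) - \frac{1}{9548} = \left(-71 - 1352\right) - \frac{1}{9548} = -1423 - \frac{1}{9548} = - \frac{13586805}{9548}$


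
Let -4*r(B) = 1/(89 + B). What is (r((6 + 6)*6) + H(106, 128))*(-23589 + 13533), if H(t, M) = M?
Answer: -207231534/161 ≈ -1.2872e+6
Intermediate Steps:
r(B) = -1/(4*(89 + B))
(r((6 + 6)*6) + H(106, 128))*(-23589 + 13533) = (-1/(356 + 4*((6 + 6)*6)) + 128)*(-23589 + 13533) = (-1/(356 + 4*(12*6)) + 128)*(-10056) = (-1/(356 + 4*72) + 128)*(-10056) = (-1/(356 + 288) + 128)*(-10056) = (-1/644 + 128)*(-10056) = (82431/644)*(-10056) = -207231534/161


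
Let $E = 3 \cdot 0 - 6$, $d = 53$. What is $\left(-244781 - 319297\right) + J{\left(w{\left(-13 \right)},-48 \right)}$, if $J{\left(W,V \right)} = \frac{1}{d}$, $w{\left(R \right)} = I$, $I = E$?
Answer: $- \frac{29896133}{53} \approx -5.6408 \cdot 10^{5}$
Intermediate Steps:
$E = -6$ ($E = 0 - 6 = -6$)
$I = -6$
$w{\left(R \right)} = -6$
$J{\left(W,V \right)} = \frac{1}{53}$
$\left(-244781 - 319297\right) + J{\left(w{\left(-13 \right)},-48 \right)} = \left(-244781 - 319297\right) + \frac{1}{53} = -564078 + \frac{1}{53} = - \frac{29896133}{53}$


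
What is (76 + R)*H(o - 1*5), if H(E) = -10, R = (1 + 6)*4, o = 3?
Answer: -1040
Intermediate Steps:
R = 28 (R = 7*4 = 28)
(76 + R)*H(o - 1*5) = (76 + 28)*(-10) = 104*(-10) = -1040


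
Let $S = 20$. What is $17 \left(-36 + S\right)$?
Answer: $-272$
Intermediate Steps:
$17 \left(-36 + S\right) = 17 \left(-36 + 20\right) = 17 \left(-16\right) = -272$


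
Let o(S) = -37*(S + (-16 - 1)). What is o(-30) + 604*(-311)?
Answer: -186105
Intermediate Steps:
o(S) = 629 - 37*S (o(S) = -37*(S - 17) = -37*(-17 + S) = 629 - 37*S)
o(-30) + 604*(-311) = (629 - 37*(-30)) + 604*(-311) = (629 + 1110) - 187844 = 1739 - 187844 = -186105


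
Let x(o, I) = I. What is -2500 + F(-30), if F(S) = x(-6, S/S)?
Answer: -2499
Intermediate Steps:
F(S) = 1 (F(S) = S/S = 1)
-2500 + F(-30) = -2500 + 1 = -2499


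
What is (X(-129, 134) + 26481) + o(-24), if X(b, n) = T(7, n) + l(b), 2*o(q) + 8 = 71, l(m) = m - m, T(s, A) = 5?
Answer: 53035/2 ≈ 26518.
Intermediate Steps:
l(m) = 0
o(q) = 63/2 (o(q) = -4 + (½)*71 = -4 + 71/2 = 63/2)
X(b, n) = 5 (X(b, n) = 5 + 0 = 5)
(X(-129, 134) + 26481) + o(-24) = (5 + 26481) + 63/2 = 26486 + 63/2 = 53035/2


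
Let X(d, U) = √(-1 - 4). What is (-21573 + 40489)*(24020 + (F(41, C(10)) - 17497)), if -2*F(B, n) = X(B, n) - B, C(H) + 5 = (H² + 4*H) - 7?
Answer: 123776846 - 9458*I*√5 ≈ 1.2378e+8 - 21149.0*I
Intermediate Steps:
X(d, U) = I*√5 (X(d, U) = √(-5) = I*√5)
C(H) = -12 + H² + 4*H (C(H) = -5 + ((H² + 4*H) - 7) = -5 + (-7 + H² + 4*H) = -12 + H² + 4*H)
F(B, n) = B/2 - I*√5/2 (F(B, n) = -(I*√5 - B)/2 = -(-B + I*√5)/2 = B/2 - I*√5/2)
(-21573 + 40489)*(24020 + (F(41, C(10)) - 17497)) = (-21573 + 40489)*(24020 + (((½)*41 - I*√5/2) - 17497)) = 18916*(24020 + ((41/2 - I*√5/2) - 17497)) = 18916*(24020 + (-34953/2 - I*√5/2)) = 18916*(13087/2 - I*√5/2) = 123776846 - 9458*I*√5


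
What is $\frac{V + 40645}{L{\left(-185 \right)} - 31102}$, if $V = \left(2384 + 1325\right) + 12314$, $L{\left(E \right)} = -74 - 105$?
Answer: $- \frac{56668}{31281} \approx -1.8116$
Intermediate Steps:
$L{\left(E \right)} = -179$
$V = 16023$ ($V = 3709 + 12314 = 16023$)
$\frac{V + 40645}{L{\left(-185 \right)} - 31102} = \frac{16023 + 40645}{-179 - 31102} = \frac{56668}{-31281} = 56668 \left(- \frac{1}{31281}\right) = - \frac{56668}{31281}$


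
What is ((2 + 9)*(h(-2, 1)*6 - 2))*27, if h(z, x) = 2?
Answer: 2970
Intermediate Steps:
((2 + 9)*(h(-2, 1)*6 - 2))*27 = ((2 + 9)*(2*6 - 2))*27 = (11*(12 - 2))*27 = (11*10)*27 = 110*27 = 2970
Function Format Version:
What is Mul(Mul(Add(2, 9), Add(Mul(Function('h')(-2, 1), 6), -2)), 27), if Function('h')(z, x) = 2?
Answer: 2970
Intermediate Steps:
Mul(Mul(Add(2, 9), Add(Mul(Function('h')(-2, 1), 6), -2)), 27) = Mul(Mul(Add(2, 9), Add(Mul(2, 6), -2)), 27) = Mul(Mul(11, Add(12, -2)), 27) = Mul(Mul(11, 10), 27) = Mul(110, 27) = 2970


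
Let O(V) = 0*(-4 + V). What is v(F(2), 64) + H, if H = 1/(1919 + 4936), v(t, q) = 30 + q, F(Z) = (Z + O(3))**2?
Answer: 644371/6855 ≈ 94.000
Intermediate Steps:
O(V) = 0
F(Z) = Z**2 (F(Z) = (Z + 0)**2 = Z**2)
H = 1/6855 ≈ 0.00014588
v(F(2), 64) + H = (30 + 64) + 1/6855 = 94 + 1/6855 = 644371/6855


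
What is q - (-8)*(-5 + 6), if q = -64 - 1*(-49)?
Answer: -7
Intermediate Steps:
q = -15 (q = -64 + 49 = -15)
q - (-8)*(-5 + 6) = -15 - (-8)*(-5 + 6) = -15 - (-8) = -15 - 1*(-8) = -15 + 8 = -7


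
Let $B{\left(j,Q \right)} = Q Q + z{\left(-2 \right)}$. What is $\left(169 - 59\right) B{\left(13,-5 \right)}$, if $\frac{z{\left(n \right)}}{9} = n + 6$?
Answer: $6710$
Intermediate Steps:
$z{\left(n \right)} = 54 + 9 n$ ($z{\left(n \right)} = 9 \left(n + 6\right) = 9 \left(6 + n\right) = 54 + 9 n$)
$B{\left(j,Q \right)} = 36 + Q^{2}$ ($B{\left(j,Q \right)} = Q Q + \left(54 + 9 \left(-2\right)\right) = Q^{2} + \left(54 - 18\right) = Q^{2} + 36 = 36 + Q^{2}$)
$\left(169 - 59\right) B{\left(13,-5 \right)} = \left(169 - 59\right) \left(36 + \left(-5\right)^{2}\right) = \left(169 - 59\right) \left(36 + 25\right) = 110 \cdot 61 = 6710$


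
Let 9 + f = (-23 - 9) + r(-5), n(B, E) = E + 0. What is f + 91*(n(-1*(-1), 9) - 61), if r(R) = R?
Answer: -4778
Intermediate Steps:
n(B, E) = E
f = -46 (f = -9 + ((-23 - 9) - 5) = -9 + (-32 - 5) = -9 - 37 = -46)
f + 91*(n(-1*(-1), 9) - 61) = -46 + 91*(9 - 61) = -46 + 91*(-52) = -46 - 4732 = -4778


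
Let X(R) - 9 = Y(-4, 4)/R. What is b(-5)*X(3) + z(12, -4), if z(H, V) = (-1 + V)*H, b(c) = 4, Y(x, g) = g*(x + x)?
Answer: -200/3 ≈ -66.667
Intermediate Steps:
Y(x, g) = 2*g*x (Y(x, g) = g*(2*x) = 2*g*x)
z(H, V) = H*(-1 + V)
X(R) = 9 - 32/R (X(R) = 9 + (2*4*(-4))/R = 9 - 32/R)
b(-5)*X(3) + z(12, -4) = 4*(9 - 32/3) + 12*(-1 - 4) = 4*(9 - 32*⅓) + 12*(-5) = 4*(9 - 32/3) - 60 = 4*(-5/3) - 60 = -20/3 - 60 = -200/3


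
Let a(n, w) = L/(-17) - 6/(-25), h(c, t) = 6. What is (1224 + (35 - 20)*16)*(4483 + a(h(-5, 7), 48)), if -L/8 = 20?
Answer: 2795327928/425 ≈ 6.5772e+6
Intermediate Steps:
L = -160 (L = -8*20 = -160)
a(n, w) = 4102/425 (a(n, w) = -160/(-17) - 6/(-25) = -160*(-1/17) - 6*(-1/25) = 160/17 + 6/25 = 4102/425)
(1224 + (35 - 20)*16)*(4483 + a(h(-5, 7), 48)) = (1224 + (35 - 20)*16)*(4483 + 4102/425) = (1224 + 15*16)*(1909377/425) = (1224 + 240)*(1909377/425) = 1464*(1909377/425) = 2795327928/425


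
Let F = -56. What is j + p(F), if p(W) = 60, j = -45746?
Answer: -45686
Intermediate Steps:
j + p(F) = -45746 + 60 = -45686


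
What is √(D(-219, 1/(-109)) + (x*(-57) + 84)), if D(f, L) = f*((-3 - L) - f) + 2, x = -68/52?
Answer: 2*I*√23665718011/1417 ≈ 217.13*I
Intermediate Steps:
x = -17/13 (x = -68*1/52 = -17/13 ≈ -1.3077)
D(f, L) = 2 + f*(-3 - L - f) (D(f, L) = f*(-3 - L - f) + 2 = 2 + f*(-3 - L - f))
√(D(-219, 1/(-109)) + (x*(-57) + 84)) = √((2 - 1*(-219)² - 3*(-219) - 1*(-219)/(-109)) + (-17/13*(-57) + 84)) = √((2 - 1*47961 + 657 - 1*(-1/109)*(-219)) + (969/13 + 84)) = √((2 - 47961 + 657 - 219/109) + 2061/13) = √(-5156137/109 + 2061/13) = √(-66805132/1417) = 2*I*√23665718011/1417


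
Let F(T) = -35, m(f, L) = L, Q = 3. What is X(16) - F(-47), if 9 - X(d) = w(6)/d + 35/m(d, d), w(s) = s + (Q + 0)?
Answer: 165/4 ≈ 41.250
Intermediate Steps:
w(s) = 3 + s (w(s) = s + (3 + 0) = s + 3 = 3 + s)
X(d) = 9 - 44/d (X(d) = 9 - ((3 + 6)/d + 35/d) = 9 - (9/d + 35/d) = 9 - 44/d)
X(16) - F(-47) = (9 - 44/16) - 1*(-35) = (9 - 44*1/16) + 35 = (9 - 11/4) + 35 = 25/4 + 35 = 165/4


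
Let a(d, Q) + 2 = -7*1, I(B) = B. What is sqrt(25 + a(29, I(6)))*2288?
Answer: 9152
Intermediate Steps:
a(d, Q) = -9 (a(d, Q) = -2 - 7*1 = -2 - 7 = -9)
sqrt(25 + a(29, I(6)))*2288 = sqrt(25 - 9)*2288 = sqrt(16)*2288 = 4*2288 = 9152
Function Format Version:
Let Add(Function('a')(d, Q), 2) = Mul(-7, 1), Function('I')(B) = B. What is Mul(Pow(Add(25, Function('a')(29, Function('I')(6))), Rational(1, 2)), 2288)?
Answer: 9152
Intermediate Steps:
Function('a')(d, Q) = -9 (Function('a')(d, Q) = Add(-2, Mul(-7, 1)) = Add(-2, -7) = -9)
Mul(Pow(Add(25, Function('a')(29, Function('I')(6))), Rational(1, 2)), 2288) = Mul(Pow(Add(25, -9), Rational(1, 2)), 2288) = Mul(Pow(16, Rational(1, 2)), 2288) = Mul(4, 2288) = 9152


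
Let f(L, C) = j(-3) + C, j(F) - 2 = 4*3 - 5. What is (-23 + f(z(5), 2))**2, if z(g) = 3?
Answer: 144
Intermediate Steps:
j(F) = 9 (j(F) = 2 + (4*3 - 5) = 2 + (12 - 5) = 2 + 7 = 9)
f(L, C) = 9 + C
(-23 + f(z(5), 2))**2 = (-23 + (9 + 2))**2 = (-23 + 11)**2 = (-12)**2 = 144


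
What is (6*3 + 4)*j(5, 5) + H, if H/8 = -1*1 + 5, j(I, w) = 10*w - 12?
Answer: 868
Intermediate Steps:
j(I, w) = -12 + 10*w
H = 32 (H = 8*(-1*1 + 5) = 8*(-1 + 5) = 8*4 = 32)
(6*3 + 4)*j(5, 5) + H = (6*3 + 4)*(-12 + 10*5) + 32 = (18 + 4)*(-12 + 50) + 32 = 22*38 + 32 = 836 + 32 = 868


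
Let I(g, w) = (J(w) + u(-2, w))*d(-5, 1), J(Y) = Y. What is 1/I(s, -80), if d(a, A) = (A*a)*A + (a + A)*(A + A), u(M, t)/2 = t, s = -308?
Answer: 1/3120 ≈ 0.00032051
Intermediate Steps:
u(M, t) = 2*t
d(a, A) = a*A² + 2*A*(A + a) (d(a, A) = a*A² + (A + a)*(2*A) = a*A² + 2*A*(A + a))
I(g, w) = -39*w (I(g, w) = (w + 2*w)*(1*(2*1 + 2*(-5) + 1*(-5))) = (3*w)*(1*(2 - 10 - 5)) = (3*w)*(1*(-13)) = (3*w)*(-13) = -39*w)
1/I(s, -80) = 1/(-39*(-80)) = 1/3120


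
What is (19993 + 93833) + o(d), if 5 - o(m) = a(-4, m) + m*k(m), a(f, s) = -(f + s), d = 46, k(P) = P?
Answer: 111757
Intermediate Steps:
a(f, s) = -f - s
o(m) = 1 + m - m**2 (o(m) = 5 - ((-1*(-4) - m) + m*m) = 5 - ((4 - m) + m**2) = 5 - (4 + m**2 - m) = 5 + (-4 + m - m**2) = 1 + m - m**2)
(19993 + 93833) + o(d) = (19993 + 93833) + (1 + 46 - 1*46**2) = 113826 + (1 + 46 - 1*2116) = 113826 + (1 + 46 - 2116) = 113826 - 2069 = 111757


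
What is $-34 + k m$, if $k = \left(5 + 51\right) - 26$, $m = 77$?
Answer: $2276$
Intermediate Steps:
$k = 30$ ($k = 56 - 26 = 30$)
$-34 + k m = -34 + 30 \cdot 77 = -34 + 2310 = 2276$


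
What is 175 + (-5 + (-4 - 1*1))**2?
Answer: 275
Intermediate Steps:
175 + (-5 + (-4 - 1*1))**2 = 175 + (-5 + (-4 - 1))**2 = 175 + (-5 - 5)**2 = 175 + (-10)**2 = 175 + 100 = 275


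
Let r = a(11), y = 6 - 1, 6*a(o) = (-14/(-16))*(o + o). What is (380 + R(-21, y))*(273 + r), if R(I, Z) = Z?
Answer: 2552165/24 ≈ 1.0634e+5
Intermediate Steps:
a(o) = 7*o/24 (a(o) = ((-14/(-16))*(o + o))/6 = ((-14*(-1/16))*(2*o))/6 = (7*(2*o)/8)/6 = (7*o/4)/6 = 7*o/24)
y = 5
r = 77/24 (r = (7/24)*11 = 77/24 ≈ 3.2083)
(380 + R(-21, y))*(273 + r) = (380 + 5)*(273 + 77/24) = 385*(6629/24) = 2552165/24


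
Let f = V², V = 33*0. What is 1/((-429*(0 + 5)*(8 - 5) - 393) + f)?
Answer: -1/6828 ≈ -0.00014646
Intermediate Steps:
V = 0
f = 0 (f = 0² = 0)
1/((-429*(0 + 5)*(8 - 5) - 393) + f) = 1/((-429*(0 + 5)*(8 - 5) - 393) + 0) = 1/((-2145*3 - 393) + 0) = 1/((-429*15 - 393) + 0) = 1/((-6435 - 393) + 0) = 1/(-6828 + 0) = 1/(-6828) = -1/6828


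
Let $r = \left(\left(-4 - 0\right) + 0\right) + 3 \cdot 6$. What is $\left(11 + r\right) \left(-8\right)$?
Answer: $-200$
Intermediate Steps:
$r = 14$ ($r = \left(\left(-4 + 0\right) + 0\right) + 18 = \left(-4 + 0\right) + 18 = -4 + 18 = 14$)
$\left(11 + r\right) \left(-8\right) = \left(11 + 14\right) \left(-8\right) = 25 \left(-8\right) = -200$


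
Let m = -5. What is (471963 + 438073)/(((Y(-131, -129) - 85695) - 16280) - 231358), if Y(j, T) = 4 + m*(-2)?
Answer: -910036/333319 ≈ -2.7302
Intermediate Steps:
Y(j, T) = 14 (Y(j, T) = 4 - 5*(-2) = 4 + 10 = 14)
(471963 + 438073)/(((Y(-131, -129) - 85695) - 16280) - 231358) = (471963 + 438073)/(((14 - 85695) - 16280) - 231358) = 910036/((-85681 - 16280) - 231358) = 910036/(-101961 - 231358) = 910036/(-333319) = 910036*(-1/333319) = -910036/333319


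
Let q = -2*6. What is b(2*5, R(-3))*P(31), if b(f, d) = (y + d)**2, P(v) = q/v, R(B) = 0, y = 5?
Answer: -300/31 ≈ -9.6774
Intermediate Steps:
q = -12
P(v) = -12/v
b(f, d) = (5 + d)**2
b(2*5, R(-3))*P(31) = (5 + 0)**2*(-12/31) = 5**2*(-12*1/31) = 25*(-12/31) = -300/31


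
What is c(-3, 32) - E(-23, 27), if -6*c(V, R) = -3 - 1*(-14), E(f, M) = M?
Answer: -173/6 ≈ -28.833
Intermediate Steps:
c(V, R) = -11/6 (c(V, R) = -(-3 - 1*(-14))/6 = -(-3 + 14)/6 = -1/6*11 = -11/6)
c(-3, 32) - E(-23, 27) = -11/6 - 1*27 = -11/6 - 27 = -173/6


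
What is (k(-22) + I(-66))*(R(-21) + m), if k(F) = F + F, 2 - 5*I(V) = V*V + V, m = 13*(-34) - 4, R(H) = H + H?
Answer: 2199904/5 ≈ 4.3998e+5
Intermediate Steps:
R(H) = 2*H
m = -446 (m = -442 - 4 = -446)
I(V) = ⅖ - V/5 - V²/5 (I(V) = ⅖ - (V*V + V)/5 = ⅖ - (V² + V)/5 = ⅖ - (V + V²)/5 = ⅖ + (-V/5 - V²/5) = ⅖ - V/5 - V²/5)
k(F) = 2*F
(k(-22) + I(-66))*(R(-21) + m) = (2*(-22) + (⅖ - ⅕*(-66) - ⅕*(-66)²))*(2*(-21) - 446) = (-44 + (⅖ + 66/5 - ⅕*4356))*(-42 - 446) = (-44 + (⅖ + 66/5 - 4356/5))*(-488) = (-44 - 4288/5)*(-488) = -4508/5*(-488) = 2199904/5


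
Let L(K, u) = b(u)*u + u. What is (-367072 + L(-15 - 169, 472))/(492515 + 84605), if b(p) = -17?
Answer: -11707/18035 ≈ -0.64913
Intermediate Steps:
L(K, u) = -16*u (L(K, u) = -17*u + u = -16*u)
(-367072 + L(-15 - 169, 472))/(492515 + 84605) = (-367072 - 16*472)/(492515 + 84605) = (-367072 - 7552)/577120 = -374624*1/577120 = -11707/18035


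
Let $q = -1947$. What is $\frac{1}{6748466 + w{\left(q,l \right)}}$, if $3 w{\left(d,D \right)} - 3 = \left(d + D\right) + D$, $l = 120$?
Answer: $\frac{1}{6747898} \approx 1.4819 \cdot 10^{-7}$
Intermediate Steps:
$w{\left(d,D \right)} = 1 + \frac{d}{3} + \frac{2 D}{3}$ ($w{\left(d,D \right)} = 1 + \frac{\left(d + D\right) + D}{3} = 1 + \frac{\left(D + d\right) + D}{3} = 1 + \frac{d + 2 D}{3} = 1 + \left(\frac{d}{3} + \frac{2 D}{3}\right) = 1 + \frac{d}{3} + \frac{2 D}{3}$)
$\frac{1}{6748466 + w{\left(q,l \right)}} = \frac{1}{6748466 + \left(1 + \frac{1}{3} \left(-1947\right) + \frac{2}{3} \cdot 120\right)} = \frac{1}{6748466 + \left(1 - 649 + 80\right)} = \frac{1}{6748466 - 568} = \frac{1}{6747898}$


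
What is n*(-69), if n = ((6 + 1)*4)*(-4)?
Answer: 7728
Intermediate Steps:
n = -112 (n = (7*4)*(-4) = 28*(-4) = -112)
n*(-69) = -112*(-69) = 7728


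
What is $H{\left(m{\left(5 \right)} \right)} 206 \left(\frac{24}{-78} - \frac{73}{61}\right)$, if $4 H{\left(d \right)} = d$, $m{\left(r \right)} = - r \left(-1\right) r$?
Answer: $- \frac{3071975}{1586} \approx -1936.9$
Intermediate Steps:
$m{\left(r \right)} = r^{2}$ ($m{\left(r \right)} = - - r r = - \left(-1\right) r^{2} = r^{2}$)
$H{\left(d \right)} = \frac{d}{4}$
$H{\left(m{\left(5 \right)} \right)} 206 \left(\frac{24}{-78} - \frac{73}{61}\right) = \frac{5^{2}}{4} \cdot 206 \left(\frac{24}{-78} - \frac{73}{61}\right) = \frac{1}{4} \cdot 25 \cdot 206 \left(24 \left(- \frac{1}{78}\right) - \frac{73}{61}\right) = \frac{25}{4} \cdot 206 \left(- \frac{4}{13} - \frac{73}{61}\right) = \frac{2575}{2} \left(- \frac{1193}{793}\right) = - \frac{3071975}{1586}$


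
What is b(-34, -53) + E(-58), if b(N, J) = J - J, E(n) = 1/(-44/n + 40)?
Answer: 29/1182 ≈ 0.024535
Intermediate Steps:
E(n) = 1/(40 - 44/n)
b(N, J) = 0
b(-34, -53) + E(-58) = 0 + (¼)*(-58)/(-11 + 10*(-58)) = 0 + (¼)*(-58)/(-11 - 580) = 0 + (¼)*(-58)/(-591) = 0 + (¼)*(-58)*(-1/591) = 0 + 29/1182 = 29/1182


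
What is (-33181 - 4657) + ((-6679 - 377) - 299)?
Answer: -45193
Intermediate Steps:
(-33181 - 4657) + ((-6679 - 377) - 299) = -37838 + (-7056 - 299) = -37838 - 7355 = -45193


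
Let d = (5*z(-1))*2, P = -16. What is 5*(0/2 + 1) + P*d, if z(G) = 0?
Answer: 5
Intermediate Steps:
d = 0 (d = (5*0)*2 = 0*2 = 0)
5*(0/2 + 1) + P*d = 5*(0/2 + 1) - 16*0 = 5*(0*(1/2) + 1) + 0 = 5*(0 + 1) + 0 = 5*1 + 0 = 5 + 0 = 5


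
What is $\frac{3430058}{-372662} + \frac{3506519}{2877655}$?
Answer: $- \frac{4281888585206}{536196333805} \approx -7.9857$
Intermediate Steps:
$\frac{3430058}{-372662} + \frac{3506519}{2877655} = 3430058 \left(- \frac{1}{372662}\right) + 3506519 \cdot \frac{1}{2877655} = - \frac{1715029}{186331} + \frac{3506519}{2877655} = - \frac{4281888585206}{536196333805}$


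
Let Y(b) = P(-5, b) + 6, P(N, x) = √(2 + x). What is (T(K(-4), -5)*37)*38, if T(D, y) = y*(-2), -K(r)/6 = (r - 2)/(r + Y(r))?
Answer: 14060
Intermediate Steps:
Y(b) = 6 + √(2 + b) (Y(b) = √(2 + b) + 6 = 6 + √(2 + b))
K(r) = -6*(-2 + r)/(6 + r + √(2 + r)) (K(r) = -6*(r - 2)/(r + (6 + √(2 + r))) = -6*(-2 + r)/(6 + r + √(2 + r)))
T(D, y) = -2*y
(T(K(-4), -5)*37)*38 = (-2*(-5)*37)*38 = (10*37)*38 = 370*38 = 14060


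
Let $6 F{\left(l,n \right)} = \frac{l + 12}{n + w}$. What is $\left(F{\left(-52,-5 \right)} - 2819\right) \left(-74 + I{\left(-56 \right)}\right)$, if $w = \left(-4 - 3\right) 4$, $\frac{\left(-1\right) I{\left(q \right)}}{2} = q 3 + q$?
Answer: $- \frac{9488074}{9} \approx -1.0542 \cdot 10^{6}$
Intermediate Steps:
$I{\left(q \right)} = - 8 q$ ($I{\left(q \right)} = - 2 \left(q 3 + q\right) = - 2 \left(3 q + q\right) = - 2 \cdot 4 q = - 8 q$)
$w = -28$ ($w = \left(-7\right) 4 = -28$)
$F{\left(l,n \right)} = \frac{12 + l}{6 \left(-28 + n\right)}$ ($F{\left(l,n \right)} = \frac{\left(l + 12\right) \frac{1}{n - 28}}{6} = \frac{\left(12 + l\right) \frac{1}{-28 + n}}{6} = \frac{\frac{1}{-28 + n} \left(12 + l\right)}{6} = \frac{12 + l}{6 \left(-28 + n\right)}$)
$\left(F{\left(-52,-5 \right)} - 2819\right) \left(-74 + I{\left(-56 \right)}\right) = \left(\frac{12 - 52}{6 \left(-28 - 5\right)} - 2819\right) \left(-74 - -448\right) = \left(\frac{1}{6} \frac{1}{-33} \left(-40\right) - 2819\right) \left(-74 + 448\right) = \left(\frac{1}{6} \left(- \frac{1}{33}\right) \left(-40\right) - 2819\right) 374 = \left(\frac{20}{99} - 2819\right) 374 = \left(- \frac{279061}{99}\right) 374 = - \frac{9488074}{9}$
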